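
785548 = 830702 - 45154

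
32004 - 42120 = - 10116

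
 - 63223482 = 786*(-80437 ) 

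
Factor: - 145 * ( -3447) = 3^2 * 5^1*29^1*383^1 = 499815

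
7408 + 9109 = 16517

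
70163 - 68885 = 1278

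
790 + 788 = 1578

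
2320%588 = 556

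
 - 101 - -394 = 293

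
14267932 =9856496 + 4411436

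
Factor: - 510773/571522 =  - 2^( - 1 )*7^( - 1)*40823^(- 1)*510773^1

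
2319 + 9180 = 11499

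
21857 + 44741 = 66598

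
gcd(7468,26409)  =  1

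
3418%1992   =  1426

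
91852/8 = 22963/2=11481.50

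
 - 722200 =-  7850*92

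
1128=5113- 3985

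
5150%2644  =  2506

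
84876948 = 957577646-872700698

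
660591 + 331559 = 992150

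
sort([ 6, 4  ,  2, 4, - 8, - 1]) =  [ - 8, - 1, 2,  4, 4, 6]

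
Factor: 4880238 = 2^1*3^1*11^1*73943^1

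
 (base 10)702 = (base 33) L9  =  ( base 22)19k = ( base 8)1276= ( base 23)17C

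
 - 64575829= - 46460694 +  - 18115135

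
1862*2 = 3724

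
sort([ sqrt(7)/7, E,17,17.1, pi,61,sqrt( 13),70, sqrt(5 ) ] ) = [ sqrt( 7)/7,sqrt(5), E , pi,sqrt(13),  17 , 17.1, 61,70]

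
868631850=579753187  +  288878663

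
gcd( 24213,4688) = 1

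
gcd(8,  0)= 8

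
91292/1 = 91292 = 91292.00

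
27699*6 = 166194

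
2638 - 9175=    - 6537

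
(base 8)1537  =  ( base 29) 10M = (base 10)863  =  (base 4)31133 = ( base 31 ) rq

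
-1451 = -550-901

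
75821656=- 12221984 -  - 88043640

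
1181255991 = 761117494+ 420138497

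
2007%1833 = 174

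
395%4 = 3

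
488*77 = 37576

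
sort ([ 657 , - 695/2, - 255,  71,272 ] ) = [ - 695/2,-255, 71, 272, 657 ] 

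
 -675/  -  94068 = 25/3484  =  0.01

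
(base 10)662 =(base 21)1ab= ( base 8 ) 1226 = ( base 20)1d2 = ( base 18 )20e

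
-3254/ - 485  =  6 + 344/485 = 6.71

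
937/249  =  3 + 190/249  =  3.76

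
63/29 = 2 + 5/29 = 2.17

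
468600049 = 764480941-295880892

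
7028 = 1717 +5311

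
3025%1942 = 1083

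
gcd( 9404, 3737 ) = 1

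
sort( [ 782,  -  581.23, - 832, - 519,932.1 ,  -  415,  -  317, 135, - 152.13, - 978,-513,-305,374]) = [  -  978, - 832,  -  581.23, - 519,-513 , - 415, - 317, - 305, - 152.13, 135, 374, 782, 932.1]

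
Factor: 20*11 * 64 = 2^8*5^1*11^1 = 14080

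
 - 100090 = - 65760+-34330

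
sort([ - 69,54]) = [ - 69,  54 ] 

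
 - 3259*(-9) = 29331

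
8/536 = 1/67=0.01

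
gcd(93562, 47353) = 1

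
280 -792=  -  512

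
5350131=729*7339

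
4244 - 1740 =2504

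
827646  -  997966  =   - 170320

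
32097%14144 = 3809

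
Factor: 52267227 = 3^1*827^1*21067^1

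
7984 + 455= 8439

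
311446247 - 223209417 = 88236830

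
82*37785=3098370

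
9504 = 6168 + 3336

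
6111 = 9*679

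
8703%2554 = 1041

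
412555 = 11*37505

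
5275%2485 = 305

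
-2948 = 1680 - 4628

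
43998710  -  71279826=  - 27281116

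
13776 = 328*42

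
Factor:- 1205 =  - 5^1*241^1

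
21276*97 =2063772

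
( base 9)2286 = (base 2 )11010100010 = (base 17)5ef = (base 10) 1698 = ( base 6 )11510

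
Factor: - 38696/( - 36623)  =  2^3*7^1*53^( - 1) =56/53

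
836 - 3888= - 3052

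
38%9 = 2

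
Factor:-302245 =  - 5^1*60449^1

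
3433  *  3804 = 13059132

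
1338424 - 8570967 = - 7232543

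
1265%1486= 1265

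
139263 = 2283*61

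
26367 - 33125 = - 6758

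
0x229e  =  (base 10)8862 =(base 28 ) b8e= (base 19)15A8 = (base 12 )5166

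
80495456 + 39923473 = 120418929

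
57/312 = 19/104= 0.18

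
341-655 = - 314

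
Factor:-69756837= -3^1*179^1*129901^1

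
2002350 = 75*26698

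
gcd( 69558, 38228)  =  2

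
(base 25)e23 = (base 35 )76I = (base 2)10001001100011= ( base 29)adg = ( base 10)8803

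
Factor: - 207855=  - 3^2 *5^1 * 31^1*149^1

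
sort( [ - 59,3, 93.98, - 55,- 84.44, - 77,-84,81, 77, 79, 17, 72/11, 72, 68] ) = [ - 84.44, - 84, - 77, - 59,  -  55, 3,72/11,17,68,72,77,79,81, 93.98 ] 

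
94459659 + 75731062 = 170190721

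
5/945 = 1/189 = 0.01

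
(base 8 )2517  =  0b10101001111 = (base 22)2HH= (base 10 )1359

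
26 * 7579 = 197054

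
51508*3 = 154524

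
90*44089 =3968010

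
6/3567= 2/1189 = 0.00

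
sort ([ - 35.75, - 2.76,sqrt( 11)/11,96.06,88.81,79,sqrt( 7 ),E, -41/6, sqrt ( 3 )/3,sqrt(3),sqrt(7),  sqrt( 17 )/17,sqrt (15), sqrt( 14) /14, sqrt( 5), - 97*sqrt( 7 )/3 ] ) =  [ - 97*sqrt( 7)/3, - 35.75, - 41/6, - 2.76,sqrt ( 17 )/17, sqrt (14 )/14,sqrt(11 ) /11,sqrt( 3) /3,sqrt(3), sqrt(5 ), sqrt( 7 ), sqrt(7), E,  sqrt (15 ) , 79 , 88.81,96.06 ] 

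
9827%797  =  263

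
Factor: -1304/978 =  - 2^2*3^( - 1) = - 4/3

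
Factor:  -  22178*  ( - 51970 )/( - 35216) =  - 2^( - 2 ) *5^1*13^1*31^(-1 )*71^(  -  1 )*853^1*5197^1= -288147665/8804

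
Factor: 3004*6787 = 2^2*11^1*617^1 * 751^1  =  20388148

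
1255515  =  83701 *15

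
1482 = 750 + 732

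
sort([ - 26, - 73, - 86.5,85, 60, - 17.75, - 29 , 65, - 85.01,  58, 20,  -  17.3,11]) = [ - 86.5, - 85.01,-73, - 29 , - 26,  -  17.75, - 17.3,11, 20 , 58,60,65, 85] 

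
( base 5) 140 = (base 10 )45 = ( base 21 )23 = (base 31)1E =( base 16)2d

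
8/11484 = 2/2871  =  0.00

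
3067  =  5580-2513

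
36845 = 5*7369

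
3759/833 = 537/119 = 4.51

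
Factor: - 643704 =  - 2^3*3^1 *26821^1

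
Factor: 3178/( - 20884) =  - 7/46 = - 2^( - 1)*7^1*23^ (-1) 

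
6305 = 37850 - 31545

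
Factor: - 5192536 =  - 2^3*433^1 *1499^1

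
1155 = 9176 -8021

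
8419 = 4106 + 4313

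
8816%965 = 131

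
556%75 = 31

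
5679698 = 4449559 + 1230139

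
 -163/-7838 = 163/7838 = 0.02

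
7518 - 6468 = 1050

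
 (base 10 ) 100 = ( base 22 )4c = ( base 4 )1210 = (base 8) 144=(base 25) 40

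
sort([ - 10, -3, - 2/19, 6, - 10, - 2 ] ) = [ - 10, - 10 ,  -  3, - 2,-2/19, 6 ] 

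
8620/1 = 8620 = 8620.00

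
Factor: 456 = 2^3* 3^1*19^1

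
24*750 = 18000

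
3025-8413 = -5388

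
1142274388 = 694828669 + 447445719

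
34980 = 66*530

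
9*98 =882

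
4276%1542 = 1192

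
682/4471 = 682/4471 = 0.15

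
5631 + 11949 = 17580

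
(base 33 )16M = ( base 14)697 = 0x51D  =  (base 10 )1309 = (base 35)12E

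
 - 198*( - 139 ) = 27522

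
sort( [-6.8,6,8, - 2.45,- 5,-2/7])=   [ - 6.8, - 5,  -  2.45,-2/7,6,8]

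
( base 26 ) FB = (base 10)401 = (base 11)335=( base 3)112212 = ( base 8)621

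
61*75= 4575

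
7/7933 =7/7933 = 0.00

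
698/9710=349/4855  =  0.07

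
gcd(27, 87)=3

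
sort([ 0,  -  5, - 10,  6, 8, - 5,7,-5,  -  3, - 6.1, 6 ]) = [ - 10,-6.1, -5, - 5, - 5,  -  3,0,6, 6,7,  8 ]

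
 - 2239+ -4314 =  - 6553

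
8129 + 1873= 10002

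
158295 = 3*52765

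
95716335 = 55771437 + 39944898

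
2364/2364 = 1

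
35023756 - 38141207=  - 3117451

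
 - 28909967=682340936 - 711250903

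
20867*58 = 1210286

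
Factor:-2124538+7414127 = 5289589 = 5289589^1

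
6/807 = 2/269 = 0.01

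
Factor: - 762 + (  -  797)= - 1559 =- 1559^1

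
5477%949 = 732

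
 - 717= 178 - 895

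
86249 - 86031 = 218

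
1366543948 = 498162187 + 868381761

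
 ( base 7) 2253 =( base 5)11242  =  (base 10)822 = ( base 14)42A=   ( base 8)1466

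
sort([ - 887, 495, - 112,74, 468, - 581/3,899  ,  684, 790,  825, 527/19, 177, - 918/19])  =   [-887 ,-581/3, - 112, - 918/19, 527/19,74,  177,  468,495,684,790,825, 899] 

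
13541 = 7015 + 6526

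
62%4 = 2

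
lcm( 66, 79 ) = 5214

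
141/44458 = 141/44458 = 0.00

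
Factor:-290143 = -7^1 * 181^1*229^1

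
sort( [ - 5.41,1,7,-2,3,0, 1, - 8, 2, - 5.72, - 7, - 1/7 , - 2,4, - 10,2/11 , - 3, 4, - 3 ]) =[ - 10, - 8, - 7, - 5.72, - 5.41, - 3  , - 3, - 2, - 2,-1/7,0, 2/11,1,1,2,3,4,4,7 ]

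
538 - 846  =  -308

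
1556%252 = 44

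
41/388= 41/388 = 0.11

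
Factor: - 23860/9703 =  - 2^2*5^1*31^( - 1 )*313^( - 1)*1193^1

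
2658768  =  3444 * 772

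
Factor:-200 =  - 2^3*5^2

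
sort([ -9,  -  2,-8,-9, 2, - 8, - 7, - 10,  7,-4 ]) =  [ - 10,-9,- 9, - 8,  -  8,  -  7, - 4,-2, 2,7]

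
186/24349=186/24349 = 0.01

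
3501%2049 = 1452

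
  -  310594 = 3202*( - 97) 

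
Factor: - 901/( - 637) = 7^( - 2)*13^( - 1)*17^1*53^1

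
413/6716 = 413/6716=0.06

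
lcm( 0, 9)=0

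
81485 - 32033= 49452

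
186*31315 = 5824590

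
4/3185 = 4/3185 = 0.00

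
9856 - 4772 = 5084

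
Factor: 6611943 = 3^1 * 13^1*19^1*8923^1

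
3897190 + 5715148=9612338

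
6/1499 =6/1499 = 0.00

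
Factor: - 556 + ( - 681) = -1237 = -1237^1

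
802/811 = 802/811 = 0.99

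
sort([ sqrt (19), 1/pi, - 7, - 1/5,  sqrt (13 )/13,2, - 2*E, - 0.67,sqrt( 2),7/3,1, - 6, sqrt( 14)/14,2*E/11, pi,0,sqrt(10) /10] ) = [ - 7, - 6,-2 *E, - 0.67, - 1/5,  0,sqrt(14) /14,sqrt(13 )/13,sqrt(10 )/10, 1/pi,  2*E/11,1 , sqrt(2 ),2,7/3,pi,sqrt( 19 )]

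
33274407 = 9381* 3547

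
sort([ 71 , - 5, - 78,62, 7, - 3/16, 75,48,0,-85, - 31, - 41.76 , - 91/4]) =[ - 85, - 78, - 41.76, - 31, - 91/4, - 5 ,  -  3/16,0 , 7,48, 62, 71,75] 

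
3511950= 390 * 9005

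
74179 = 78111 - 3932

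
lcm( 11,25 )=275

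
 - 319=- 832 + 513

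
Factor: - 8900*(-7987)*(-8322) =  - 2^3*3^1 * 5^2*7^2*19^1*73^1 *89^1*163^1 =-591563544600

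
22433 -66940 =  - 44507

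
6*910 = 5460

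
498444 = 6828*73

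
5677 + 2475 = 8152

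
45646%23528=22118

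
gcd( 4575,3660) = 915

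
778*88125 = 68561250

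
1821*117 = 213057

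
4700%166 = 52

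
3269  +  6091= 9360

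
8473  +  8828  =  17301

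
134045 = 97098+36947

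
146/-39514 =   -  1 + 19684/19757 = - 0.00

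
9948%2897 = 1257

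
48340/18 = 2685+5/9 =2685.56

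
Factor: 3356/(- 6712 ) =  - 1/2 = -2^(-1 )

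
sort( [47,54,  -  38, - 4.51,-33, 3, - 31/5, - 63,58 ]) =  [ - 63 , - 38  , - 33 , - 31/5, - 4.51,3 , 47, 54,58]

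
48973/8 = 6121  +  5/8 = 6121.62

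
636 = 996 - 360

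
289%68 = 17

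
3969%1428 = 1113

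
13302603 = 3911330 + 9391273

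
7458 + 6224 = 13682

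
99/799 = 99/799 = 0.12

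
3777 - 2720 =1057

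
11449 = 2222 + 9227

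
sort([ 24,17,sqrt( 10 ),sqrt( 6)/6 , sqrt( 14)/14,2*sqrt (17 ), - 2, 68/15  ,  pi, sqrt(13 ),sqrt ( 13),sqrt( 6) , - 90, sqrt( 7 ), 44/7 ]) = [-90, - 2,sqrt(14) /14,sqrt ( 6)/6, sqrt( 6) , sqrt( 7),  pi,sqrt( 10), sqrt( 13),sqrt( 13 ),68/15,44/7, 2*sqrt (17),17,24 ] 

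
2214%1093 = 28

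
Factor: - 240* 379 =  - 90960 = - 2^4*3^1*5^1*379^1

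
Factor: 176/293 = 2^4*11^1*293^ ( - 1 ) 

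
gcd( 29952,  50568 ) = 24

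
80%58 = 22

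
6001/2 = 3000 + 1/2 = 3000.50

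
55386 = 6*9231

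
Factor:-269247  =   - 3^1*11^1*41^1*199^1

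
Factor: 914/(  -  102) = -457/51 = -3^(  -  1 )*17^(- 1) * 457^1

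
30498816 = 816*37376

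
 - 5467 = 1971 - 7438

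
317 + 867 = 1184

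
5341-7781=- 2440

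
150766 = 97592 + 53174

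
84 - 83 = 1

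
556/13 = 42 + 10/13 = 42.77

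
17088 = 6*2848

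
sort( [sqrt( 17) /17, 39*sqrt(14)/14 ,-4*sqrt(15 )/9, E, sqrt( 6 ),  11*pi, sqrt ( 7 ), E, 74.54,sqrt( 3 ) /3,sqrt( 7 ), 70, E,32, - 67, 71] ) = [ - 67, - 4*sqrt( 15 )/9,sqrt ( 17)/17, sqrt( 3)/3, sqrt ( 6 ), sqrt(7), sqrt(7 ), E, E,E, 39*sqrt( 14)/14 , 32, 11*pi,70, 71, 74.54 ] 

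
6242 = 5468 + 774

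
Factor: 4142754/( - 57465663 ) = - 1380918/19155221= -2^1 *3^1 *7^3*11^1*61^1 * 269^( - 1 )*71209^ ( - 1 )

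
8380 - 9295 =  - 915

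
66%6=0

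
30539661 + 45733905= 76273566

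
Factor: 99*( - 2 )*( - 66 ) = 13068 = 2^2*3^3*11^2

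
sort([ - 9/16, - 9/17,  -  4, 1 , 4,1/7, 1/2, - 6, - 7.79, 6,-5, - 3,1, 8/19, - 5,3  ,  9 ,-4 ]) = [ - 7.79, - 6,-5,  -  5,-4, - 4, - 3, - 9/16, - 9/17,  1/7, 8/19,  1/2, 1, 1,3,4,  6, 9]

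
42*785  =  32970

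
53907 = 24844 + 29063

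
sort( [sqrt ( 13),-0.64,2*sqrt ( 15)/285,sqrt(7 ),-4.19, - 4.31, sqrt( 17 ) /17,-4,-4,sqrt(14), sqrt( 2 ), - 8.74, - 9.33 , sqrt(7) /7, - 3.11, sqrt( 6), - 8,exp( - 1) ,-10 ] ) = [ - 10,-9.33 , - 8.74, - 8 , -4.31, - 4.19, - 4, - 4, - 3.11, - 0.64, 2*sqrt( 15 )/285, sqrt ( 17 )/17, exp(  -  1 ), sqrt(7 ) /7,sqrt(2 ), sqrt(6),sqrt( 7 ),  sqrt( 13), sqrt(14) ]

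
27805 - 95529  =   - 67724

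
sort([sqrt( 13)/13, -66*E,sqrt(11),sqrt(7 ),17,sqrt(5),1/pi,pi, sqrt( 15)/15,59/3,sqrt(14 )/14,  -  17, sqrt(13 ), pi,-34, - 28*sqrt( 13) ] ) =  [ - 66 *E,- 28*sqrt(13),  -  34, - 17 , sqrt( 15)/15,sqrt(14) /14,sqrt(13)/13,1/pi , sqrt(5),  sqrt ( 7 ),pi,pi,  sqrt(11 ), sqrt(13),17,59/3] 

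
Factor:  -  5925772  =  -2^2*37^1 * 40039^1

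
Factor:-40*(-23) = 920 = 2^3*5^1*23^1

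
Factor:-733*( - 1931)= 733^1*1931^1= 1415423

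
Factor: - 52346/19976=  - 2^( - 2)*7^1*11^ ( - 1 )*227^( - 1)*3739^1 = - 26173/9988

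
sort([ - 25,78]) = [ - 25,78]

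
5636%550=136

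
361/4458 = 361/4458= 0.08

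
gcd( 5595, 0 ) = 5595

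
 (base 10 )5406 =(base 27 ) 7b6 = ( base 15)1906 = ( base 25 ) 8G6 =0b1010100011110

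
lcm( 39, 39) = 39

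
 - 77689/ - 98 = 77689/98 = 792.74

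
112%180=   112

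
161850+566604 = 728454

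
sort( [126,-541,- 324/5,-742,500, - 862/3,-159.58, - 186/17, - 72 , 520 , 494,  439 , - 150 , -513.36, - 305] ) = [ - 742 ,- 541,-513.36, - 305 , - 862/3,-159.58,-150 ,-72, - 324/5, - 186/17,126, 439, 494,500 , 520 ] 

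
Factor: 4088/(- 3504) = - 7/6=- 2^( - 1) * 3^( - 1 )* 7^1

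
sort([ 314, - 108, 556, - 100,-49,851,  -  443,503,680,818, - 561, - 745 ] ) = [  -  745 , - 561, - 443,-108, - 100,  -  49,314,503, 556, 680,  818,851 ] 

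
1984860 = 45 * 44108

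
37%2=1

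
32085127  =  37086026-5000899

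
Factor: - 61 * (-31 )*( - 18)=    - 34038 =- 2^1*3^2 * 31^1* 61^1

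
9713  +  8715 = 18428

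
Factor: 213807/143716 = 363/244 = 2^(-2)*3^1*11^2*61^ (-1)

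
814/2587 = 814/2587 = 0.31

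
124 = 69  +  55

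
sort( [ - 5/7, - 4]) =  [ -4, - 5/7]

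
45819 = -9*( - 5091)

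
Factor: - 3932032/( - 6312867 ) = 2^7*3^(-1)*11^ ( - 1)*13^1*17^1*139^1*191299^( - 1)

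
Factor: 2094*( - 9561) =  - 20020734= - 2^1 * 3^2 * 349^1*3187^1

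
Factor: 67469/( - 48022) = - 2^(  -  1 )*13^( -1)*19^1*53^1*67^1*  1847^ ( - 1)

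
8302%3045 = 2212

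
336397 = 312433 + 23964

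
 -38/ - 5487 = 38/5487 = 0.01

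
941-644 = 297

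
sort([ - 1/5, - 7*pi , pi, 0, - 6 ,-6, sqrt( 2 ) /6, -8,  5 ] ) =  [ - 7*pi, - 8, - 6,-6, - 1/5, 0 , sqrt( 2)/6 , pi, 5]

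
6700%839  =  827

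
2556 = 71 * 36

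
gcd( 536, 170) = 2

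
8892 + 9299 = 18191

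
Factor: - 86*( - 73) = 2^1*43^1*73^1 = 6278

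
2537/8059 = 2537/8059 = 0.31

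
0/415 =0  =  0.00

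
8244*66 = 544104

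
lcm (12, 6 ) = 12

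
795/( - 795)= - 1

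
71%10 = 1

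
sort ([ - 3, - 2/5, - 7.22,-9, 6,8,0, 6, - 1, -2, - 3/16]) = [ - 9 , - 7.22, -3, - 2 , - 1, - 2/5, - 3/16, 0 , 6,6 , 8] 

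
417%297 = 120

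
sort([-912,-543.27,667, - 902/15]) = [-912, - 543.27, - 902/15, 667] 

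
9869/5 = 9869/5 = 1973.80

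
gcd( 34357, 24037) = 43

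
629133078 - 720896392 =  - 91763314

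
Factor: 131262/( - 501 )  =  -262 = - 2^1*131^1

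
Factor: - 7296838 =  - 2^1  *3648419^1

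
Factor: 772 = 2^2 * 193^1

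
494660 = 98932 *5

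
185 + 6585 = 6770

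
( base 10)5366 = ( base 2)1010011110110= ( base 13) 259A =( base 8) 12366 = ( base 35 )4DB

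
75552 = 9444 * 8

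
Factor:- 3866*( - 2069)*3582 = 28651536828 = 2^2*3^2* 199^1 * 1933^1*2069^1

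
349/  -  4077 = - 1 + 3728/4077 = -0.09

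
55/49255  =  11/9851 = 0.00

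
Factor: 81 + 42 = 123 = 3^1*41^1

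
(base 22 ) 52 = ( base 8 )160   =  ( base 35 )37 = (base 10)112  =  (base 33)3d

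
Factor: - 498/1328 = -2^( - 3)*3^1 = -3/8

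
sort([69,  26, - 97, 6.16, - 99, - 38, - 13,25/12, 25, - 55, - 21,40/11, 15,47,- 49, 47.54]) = [  -  99,-97 , - 55,-49,-38, - 21, - 13, 25/12, 40/11, 6.16, 15 , 25, 26,47, 47.54,69 ]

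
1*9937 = 9937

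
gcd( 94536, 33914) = 2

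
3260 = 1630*2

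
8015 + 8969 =16984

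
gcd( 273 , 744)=3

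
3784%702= 274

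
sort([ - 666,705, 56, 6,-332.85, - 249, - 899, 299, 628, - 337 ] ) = [ - 899, - 666, - 337, - 332.85, - 249,6,56,299, 628, 705]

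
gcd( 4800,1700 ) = 100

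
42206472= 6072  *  6951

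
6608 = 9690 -3082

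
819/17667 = 7/151 = 0.05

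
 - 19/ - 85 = 19/85 = 0.22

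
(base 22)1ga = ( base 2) 1101001110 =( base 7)2316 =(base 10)846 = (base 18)2B0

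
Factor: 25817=11^1*2347^1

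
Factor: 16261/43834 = 23/62 = 2^( - 1)*23^1*31^ (-1 ) 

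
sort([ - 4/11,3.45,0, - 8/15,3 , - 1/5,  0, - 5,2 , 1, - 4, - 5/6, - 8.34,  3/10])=[ - 8.34, - 5, - 4, - 5/6, - 8/15, - 4/11, - 1/5,0,0, 3/10, 1, 2, 3, 3.45]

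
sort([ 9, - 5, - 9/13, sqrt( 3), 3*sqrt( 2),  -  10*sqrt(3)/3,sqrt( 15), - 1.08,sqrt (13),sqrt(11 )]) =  [ - 10*sqrt ( 3 ) /3 , - 5, - 1.08, - 9/13, sqrt(3 ), sqrt(11),sqrt ( 13),sqrt(15),3*sqrt( 2), 9 ]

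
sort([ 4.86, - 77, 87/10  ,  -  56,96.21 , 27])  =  [ - 77, - 56 , 4.86,87/10,27,96.21 ]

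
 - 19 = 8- 27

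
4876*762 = 3715512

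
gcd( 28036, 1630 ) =326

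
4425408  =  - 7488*(-591) 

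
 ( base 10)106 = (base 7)211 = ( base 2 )1101010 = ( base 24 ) 4A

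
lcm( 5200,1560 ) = 15600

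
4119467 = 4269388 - 149921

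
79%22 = 13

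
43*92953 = 3996979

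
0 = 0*564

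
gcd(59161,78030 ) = 1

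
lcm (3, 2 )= 6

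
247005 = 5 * 49401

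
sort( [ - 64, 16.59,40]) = [ - 64, 16.59, 40]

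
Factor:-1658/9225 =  - 2^1*3^ (  -  2)*5^( - 2)*41^( - 1 )*829^1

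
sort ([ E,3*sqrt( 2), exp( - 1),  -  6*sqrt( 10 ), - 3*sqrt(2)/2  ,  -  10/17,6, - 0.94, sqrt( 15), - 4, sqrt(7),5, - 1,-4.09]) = [-6*sqrt (10),- 4.09, - 4, - 3*sqrt ( 2) /2, - 1,- 0.94, - 10/17, exp (- 1), sqrt (7),E,sqrt(15), 3*sqrt( 2),5, 6]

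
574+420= 994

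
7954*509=4048586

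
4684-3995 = 689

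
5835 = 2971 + 2864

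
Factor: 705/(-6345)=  - 3^( - 2)= - 1/9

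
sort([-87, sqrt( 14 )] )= [- 87,sqrt( 14)]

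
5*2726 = 13630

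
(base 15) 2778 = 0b10000011110110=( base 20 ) 111i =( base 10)8438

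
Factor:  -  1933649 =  - 19^1 * 101771^1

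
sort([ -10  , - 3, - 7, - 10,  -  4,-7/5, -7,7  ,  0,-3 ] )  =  [  -  10, - 10,-7,  -  7, - 4,-3, - 3, - 7/5,  0 , 7]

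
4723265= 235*20099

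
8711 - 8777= - 66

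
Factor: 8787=3^1 * 29^1 * 101^1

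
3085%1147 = 791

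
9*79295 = 713655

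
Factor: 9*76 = 2^2*3^2 * 19^1 = 684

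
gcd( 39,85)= 1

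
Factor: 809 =809^1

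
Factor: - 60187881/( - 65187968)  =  2^( - 7 )*3^1*13^1*509281^( - 1) * 1543279^1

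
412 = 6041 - 5629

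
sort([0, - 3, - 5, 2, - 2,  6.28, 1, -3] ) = [ - 5, - 3, - 3, - 2,0,  1, 2,6.28]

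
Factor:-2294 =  - 2^1*31^1* 37^1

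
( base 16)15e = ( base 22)fk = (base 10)350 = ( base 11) 299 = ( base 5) 2400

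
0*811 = 0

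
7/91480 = 7/91480 = 0.00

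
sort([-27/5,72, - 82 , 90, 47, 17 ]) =[-82, - 27/5, 17, 47,72,90]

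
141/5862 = 47/1954 = 0.02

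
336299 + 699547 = 1035846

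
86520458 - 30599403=55921055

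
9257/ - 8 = -9257/8 = - 1157.12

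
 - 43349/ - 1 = 43349+0/1 = 43349.00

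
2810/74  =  1405/37= 37.97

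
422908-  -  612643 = 1035551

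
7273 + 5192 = 12465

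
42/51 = 14/17 = 0.82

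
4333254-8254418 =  - 3921164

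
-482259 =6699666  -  7181925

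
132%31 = 8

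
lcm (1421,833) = 24157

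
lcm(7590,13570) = 447810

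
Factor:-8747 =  - 8747^1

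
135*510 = 68850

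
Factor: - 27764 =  - 2^2*11^1*631^1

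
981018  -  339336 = 641682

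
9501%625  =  126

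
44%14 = 2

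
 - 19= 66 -85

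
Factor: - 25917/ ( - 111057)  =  53^1*163^1*37019^( - 1 ) = 8639/37019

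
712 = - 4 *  (- 178)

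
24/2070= 4/345  =  0.01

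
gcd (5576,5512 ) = 8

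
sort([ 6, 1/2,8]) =[1/2, 6, 8 ]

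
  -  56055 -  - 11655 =-44400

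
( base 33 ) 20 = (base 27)2c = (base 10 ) 66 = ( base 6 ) 150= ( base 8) 102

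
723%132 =63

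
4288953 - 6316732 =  - 2027779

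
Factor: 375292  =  2^2*17^1*5519^1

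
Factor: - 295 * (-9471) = 3^1*5^1 * 7^1 * 11^1*41^1 * 59^1 = 2793945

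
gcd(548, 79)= 1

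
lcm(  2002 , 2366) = 26026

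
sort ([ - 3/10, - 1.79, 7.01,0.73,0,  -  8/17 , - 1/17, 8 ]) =[-1.79, - 8/17,  -  3/10, - 1/17,  0,0.73,7.01, 8] 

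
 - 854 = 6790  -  7644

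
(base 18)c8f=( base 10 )4047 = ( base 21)93F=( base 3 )12112220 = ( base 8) 7717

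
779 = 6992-6213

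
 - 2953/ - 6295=2953/6295 = 0.47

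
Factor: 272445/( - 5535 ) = -443/9 = -3^( - 2 )*443^1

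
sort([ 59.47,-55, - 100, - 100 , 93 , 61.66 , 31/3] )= [  -  100, - 100, - 55, 31/3, 59.47,61.66, 93]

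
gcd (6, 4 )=2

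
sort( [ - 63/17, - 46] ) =[ - 46,-63/17]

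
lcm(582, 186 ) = 18042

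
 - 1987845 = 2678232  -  4666077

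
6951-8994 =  - 2043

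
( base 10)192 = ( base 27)73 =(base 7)363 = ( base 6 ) 520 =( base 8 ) 300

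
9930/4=4965/2 = 2482.50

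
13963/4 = 3490 + 3/4 = 3490.75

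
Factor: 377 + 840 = 1217^1 = 1217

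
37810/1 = 37810=37810.00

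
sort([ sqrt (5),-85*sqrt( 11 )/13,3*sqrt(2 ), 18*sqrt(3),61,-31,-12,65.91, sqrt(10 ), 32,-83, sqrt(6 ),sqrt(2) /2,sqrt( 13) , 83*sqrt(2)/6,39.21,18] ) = [ - 83, - 31,-85*sqrt( 11)/13, - 12, sqrt (2)/2, sqrt(5),sqrt(6 ),sqrt( 10 ), sqrt(13), 3*sqrt(2),18,83*sqrt ( 2)/6,18*sqrt(3),32,39.21,61, 65.91] 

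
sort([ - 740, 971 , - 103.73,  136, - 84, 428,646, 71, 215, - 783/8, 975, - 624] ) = [  -  740, - 624, - 103.73, - 783/8, - 84 , 71, 136,  215, 428, 646,971, 975] 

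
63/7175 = 9/1025 = 0.01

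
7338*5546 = 40696548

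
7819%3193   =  1433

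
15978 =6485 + 9493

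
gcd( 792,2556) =36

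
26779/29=923+12/29 = 923.41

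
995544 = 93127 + 902417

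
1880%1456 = 424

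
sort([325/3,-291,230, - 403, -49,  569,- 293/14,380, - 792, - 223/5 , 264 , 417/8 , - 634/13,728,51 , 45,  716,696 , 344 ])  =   [ - 792, - 403 ,  -  291,  -  49 ,-634/13,-223/5,-293/14,45 , 51,  417/8,325/3 , 230, 264 , 344, 380,569 , 696, 716,  728 ]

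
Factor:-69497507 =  - 37^1*347^1*5413^1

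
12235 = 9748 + 2487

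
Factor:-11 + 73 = 2^1 * 31^1 = 62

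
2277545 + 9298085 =11575630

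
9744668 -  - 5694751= 15439419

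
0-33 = - 33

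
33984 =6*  5664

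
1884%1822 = 62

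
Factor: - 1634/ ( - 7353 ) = 2/9 = 2^1 * 3^( - 2)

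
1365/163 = 1365/163= 8.37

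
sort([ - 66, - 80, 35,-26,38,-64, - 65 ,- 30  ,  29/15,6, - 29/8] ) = [ - 80, - 66, - 65, - 64,  -  30,-26, - 29/8,29/15, 6,  35, 38 ]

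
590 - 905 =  - 315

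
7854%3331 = 1192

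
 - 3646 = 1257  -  4903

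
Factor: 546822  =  2^1*3^2*17^1*1787^1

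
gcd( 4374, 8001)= 9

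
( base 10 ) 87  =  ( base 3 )10020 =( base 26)39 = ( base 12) 73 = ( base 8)127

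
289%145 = 144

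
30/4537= 30/4537= 0.01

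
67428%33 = 9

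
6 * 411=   2466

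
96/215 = 96/215=0.45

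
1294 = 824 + 470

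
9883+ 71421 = 81304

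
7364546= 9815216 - 2450670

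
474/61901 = 474/61901 = 0.01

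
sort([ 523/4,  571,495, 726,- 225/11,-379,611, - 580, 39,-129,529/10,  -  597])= [ - 597, - 580, - 379,-129, - 225/11 , 39, 529/10,  523/4,495, 571 , 611, 726]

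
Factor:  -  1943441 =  - 41^1*107^1 * 443^1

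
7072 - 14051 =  - 6979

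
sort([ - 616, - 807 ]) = [ - 807 , - 616]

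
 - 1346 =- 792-554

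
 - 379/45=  - 379/45 = - 8.42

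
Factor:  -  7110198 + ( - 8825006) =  - 2^2 * 547^1*7283^1 = - 15935204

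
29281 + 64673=93954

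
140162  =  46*3047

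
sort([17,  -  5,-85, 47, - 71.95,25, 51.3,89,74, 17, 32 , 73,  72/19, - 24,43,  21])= [ - 85, - 71.95, - 24, - 5,72/19 , 17, 17,21,25, 32, 43, 47, 51.3, 73, 74, 89]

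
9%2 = 1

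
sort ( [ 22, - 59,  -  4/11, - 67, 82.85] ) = [ - 67,  -  59 , - 4/11, 22, 82.85 ]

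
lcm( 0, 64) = 0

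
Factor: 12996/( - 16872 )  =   - 57/74= -  2^( - 1)*3^1*19^1*37^( - 1) 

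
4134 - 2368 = 1766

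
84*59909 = 5032356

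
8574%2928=2718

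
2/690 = 1/345 = 0.00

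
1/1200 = 1/1200 = 0.00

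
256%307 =256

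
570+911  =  1481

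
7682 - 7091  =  591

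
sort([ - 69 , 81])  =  [-69, 81] 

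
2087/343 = 6 + 29/343 = 6.08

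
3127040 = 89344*35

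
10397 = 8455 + 1942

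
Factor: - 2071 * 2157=-4467147= - 3^1*19^1*109^1*719^1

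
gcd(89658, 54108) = 18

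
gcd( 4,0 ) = 4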